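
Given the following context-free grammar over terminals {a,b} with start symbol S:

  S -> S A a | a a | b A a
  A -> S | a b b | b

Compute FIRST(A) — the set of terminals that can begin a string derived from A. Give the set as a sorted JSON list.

Compute FIRST by fixpoint:
round 1:
  A via A→a b b: +{a}
  A via A→b: +{b}
  S via S→a a: +{a}
  S via S→b A a: +{b}
  FIRST[S]={a,b}  FIRST[A]={a,b}
round 2: (no change)
  FIRST[S]={a,b}  FIRST[A]={a,b}

FIRST(A) = ["a", "b"]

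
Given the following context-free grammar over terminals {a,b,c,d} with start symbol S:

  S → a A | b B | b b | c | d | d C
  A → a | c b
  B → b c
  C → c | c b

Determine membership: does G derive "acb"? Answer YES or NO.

CNF form of G:
  S -> T1 B | T1 T1 | T2 A | T3 C | c | d
  A -> T0 T1 | a
  B -> T1 T0
  C -> T0 T1 | c
  T0 -> c
  T1 -> b
  T2 -> a
  T3 -> d

Fill CYK table bottom-up:
  T[0,0] 'a' = {A,T2}  orig:{A}
  T[1,1] 'c' = {C,S,T0}  orig:{C,S}
  T[2,2] 'b' = {T1}  orig:{}
  T[0,1] 'ac' = ∅
  T[1,2] 'cb' = {A,C}
  T[0,2] 'acb' = {S}

S ∈ T[0,2] ⇒ YES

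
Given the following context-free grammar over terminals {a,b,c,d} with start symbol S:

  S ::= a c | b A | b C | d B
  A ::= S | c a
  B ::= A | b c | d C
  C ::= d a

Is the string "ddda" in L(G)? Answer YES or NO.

Convert to CNF:
  S -> T0 T1 | T2 A | T2 C | T3 B
  A -> T0 T1 | T1 T0 | T2 A | T2 C | T3 B
  B -> T0 T1 | T1 T0 | T2 A | T2 C | T2 T1 | T3 B | T3 C
  C -> T3 T0
  T0 -> a
  T1 -> c
  T2 -> b
  T3 -> d

CYK table (by increasing span):
  [0..0]={T3}  "d"  orig:{}
  [1..1]={T3}  "d"  orig:{}
  [2..2]={T3}  "d"  orig:{}
  [3..3]={T0}  "a"  orig:{}
  [0..1]=∅  "dd"
  [1..2]=∅  "dd"
  [2..3]={C}  "da"
  [0..2]=∅  "ddd"
  [1..3]={B}  "dda"
  [0..3]={A,B,S}  "ddda"

S ∈ T[0,3] ⇒ YES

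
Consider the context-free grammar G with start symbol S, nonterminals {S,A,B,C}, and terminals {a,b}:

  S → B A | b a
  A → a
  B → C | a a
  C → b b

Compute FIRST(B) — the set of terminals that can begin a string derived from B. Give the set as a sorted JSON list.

FIRST iteration:
[1]
  A via A→a: +{a}
  B via B→a a: +{a}
  C via C→b b: +{b}
  S via S→B A: +{a}
  S via S→b a: +{b}
  FIRST(S)={a,b}  FIRST(A)={a}  FIRST(B)={a}  FIRST(C)={b}
[2]
  B via B→C: +{b}
  FIRST(S)={a,b}  FIRST(A)={a}  FIRST(B)={a,b}  FIRST(C)={b}
[3] (no change)
  FIRST(S)={a,b}  FIRST(A)={a}  FIRST(B)={a,b}  FIRST(C)={b}

FIRST(B) = ["a", "b"]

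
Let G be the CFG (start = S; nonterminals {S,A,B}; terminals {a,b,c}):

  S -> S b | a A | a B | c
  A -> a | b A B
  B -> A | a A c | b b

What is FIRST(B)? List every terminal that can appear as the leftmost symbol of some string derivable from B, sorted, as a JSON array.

Compute FIRST by fixpoint:
[1]
  A via A→a: +{a}
  A via A→b A B: +{b}
  B via B→A: +{a,b}
  S via S→a A: +{a}
  S via S→c: +{c}
  FIRST[S]={a,c}  FIRST[A]={a,b}  FIRST[B]={a,b}
[2] (stable)
  FIRST[S]={a,c}  FIRST[A]={a,b}  FIRST[B]={a,b}

FIRST(B) = ["a", "b"]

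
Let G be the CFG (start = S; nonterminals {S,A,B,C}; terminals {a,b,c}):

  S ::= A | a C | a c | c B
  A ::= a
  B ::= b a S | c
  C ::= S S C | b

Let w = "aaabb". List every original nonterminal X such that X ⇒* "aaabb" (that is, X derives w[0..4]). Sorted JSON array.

Convert to CNF:
  S -> T1 C | T1 T2 | T2 B | a
  A -> a
  B -> T0 X3 | c
  C -> S X4 | b
  T0 -> b
  T1 -> a
  T2 -> c
  X3 -> T1 S
  X4 -> S C

CYK fill (cells [i..j] with 0 ≤ i ≤ j ≤ 4 only):
  [0..0]={A,S,T1}  "a"  orig:{A,S}
  [1..1]={A,S,T1}  "a"  orig:{A,S}
  [2..2]={A,S,T1}  "a"  orig:{A,S}
  [3..3]={C,T0}  "b"  orig:{C}
  [4..4]={C,T0}  "b"  orig:{C}
  [0..1]={X3}  "aa"  orig:{}
  [1..2]={X3}  "aa"  orig:{}
  [2..3]={S,X4}  "ab"  orig:{S}
  [3..4]=∅  "bb"
  [0..2]=∅  "aaa"
  [1..3]={C,X3}  "aab"  orig:{C}
  [2..4]={X4}  "abb"  orig:{}
  [0..3]={S,X4}  "aaab"  orig:{S}
  [1..4]={C}  "aabb"
  [0..4]={S,X4}  "aaabb"  orig:{S}

Original NTs in T[0,4] deriving "aaabb": ["S"]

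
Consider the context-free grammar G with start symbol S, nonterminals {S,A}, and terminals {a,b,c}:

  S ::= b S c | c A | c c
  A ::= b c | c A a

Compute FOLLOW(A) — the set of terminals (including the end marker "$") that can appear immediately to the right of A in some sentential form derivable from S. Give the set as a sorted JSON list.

Compute FIRST by fixpoint:
round 1:
  A via A→b c: +{b}
  A via A→c A a: +{c}
  S via S→b S c: +{b}
  S via S→c A: +{c}
  FIRST(S)={b,c}  FIRST(A)={b,c}
round 2: — fixpoint
  FIRST(S)={b,c}  FIRST(A)={b,c}

FOLLOW iteration:
FOLLOW(S) := {$}
round 1:
  A→c A a: FOLLOW(A) ⊇ FIRST(a) = {a}; new: +{a}
  S→b S c: FOLLOW(S) ⊇ FIRST(c) = {c}; new: +{c}
  S→c A: FOLLOW(A) ⊇ FOLLOW(S) ⊇ {$,c}; new: +{$,c}
  S: {$,c}  A: {$,a,c}
round 2: — fixpoint
  S: {$,c}  A: {$,a,c}

FOLLOW(A) = ["$", "a", "c"]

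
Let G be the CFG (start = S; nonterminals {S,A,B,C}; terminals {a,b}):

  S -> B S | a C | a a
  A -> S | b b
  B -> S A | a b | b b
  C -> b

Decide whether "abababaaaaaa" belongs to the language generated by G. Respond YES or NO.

Convert to CNF:
  S -> B S | T0 C | T0 T0
  A -> B S | T0 C | T0 T0 | T1 T1
  B -> S A | T0 T1 | T1 T1
  C -> b
  T0 -> a
  T1 -> b

CYK fill:
  cell(0,0) a: {T0}  orig:{}
  cell(1,1) b: {C,T1}  orig:{C}
  cell(2,2) a: {T0}  orig:{}
  cell(3,3) b: {C,T1}  orig:{C}
  cell(4,4) a: {T0}  orig:{}
  cell(5,5) b: {C,T1}  orig:{C}
  cell(6,6) a: {T0}  orig:{}
  cell(7,7) a: {T0}  orig:{}
  cell(8,8) a: {T0}  orig:{}
  cell(9,9) a: {T0}  orig:{}
  cell(10,10) a: {T0}  orig:{}
  cell(11,11) a: {T0}  orig:{}
  cell(0,1) ab: {A,B,S}
  cell(1,2) ba: ∅
  cell(2,3) ab: {A,B,S}
  cell(3,4) ba: ∅
  cell(4,5) ab: {A,B,S}
  cell(5,6) ba: ∅
  cell(6,7) aa: {A,S}
  cell(7,8) aa: {A,S}
  cell(8,9) aa: {A,S}
  cell(9,10) aa: {A,S}
  cell(10,11) aa: {A,S}
  cell(0,2) aba: ∅
  cell(1,3) bab: ∅
  cell(2,4) aba: ∅
  cell(3,5) bab: ∅
  cell(4,6) aba: ∅
  cell(5,7) baa: ∅
  cell(6,8) aaa: ∅
  cell(7,9) aaa: ∅
  cell(8,10) aaa: ∅
  cell(9,11) aaa: ∅
  cell(0,3) abab: {A,B,S}
  cell(1,4) baba: ∅
  cell(2,5) abab: {A,B,S}
  cell(3,6) baba: ∅
  cell(4,7) abaa: {A,B,S}
  cell(5,8) baaa: ∅
  cell(6,9) aaaa: {B}
  cell(7,10) aaaa: {B}
  cell(8,11) aaaa: {B}
  cell(0,4) ababa: ∅
  cell(1,5) babab: ∅
  cell(2,6) ababa: ∅
  cell(3,7) babaa: ∅
  cell(4,8) abaaa: ∅
  cell(5,9) baaaa: ∅
  cell(6,10) aaaaa: ∅
  cell(7,11) aaaaa: ∅
  cell(0,5) ababab: {A,B,S}
  cell(1,6) bababa: ∅
  cell(2,7) ababaa: {A,B,S}
  cell(3,8) babaaa: ∅
  cell(4,9) abaaaa: {A,B,S}
  cell(5,10) baaaaa: ∅
  cell(6,11) aaaaaa: {A,S}
  cell(0,6) abababa: ∅
  cell(1,7) bababaa: ∅
  cell(2,8) ababaaa: ∅
  cell(3,9) babaaaa: ∅
  cell(4,10) abaaaaa: ∅
  cell(5,11) baaaaaa: ∅
  cell(0,7) abababaa: {A,B,S}
  cell(1,8) bababaaa: ∅
  cell(2,9) ababaaaa: {A,B,S}
  cell(3,10) babaaaaa: ∅
  cell(4,11) abaaaaaa: {A,B,S}
  cell(0,8) abababaaa: ∅
  cell(1,9) bababaaaa: ∅
  cell(2,10) ababaaaaa: ∅
  cell(3,11) babaaaaaa: ∅
  cell(0,9) abababaaaa: {A,B,S}
  cell(1,10) bababaaaaa: ∅
  cell(2,11) ababaaaaaa: {A,B,S}
  cell(0,10) abababaaaaa: ∅
  cell(1,11) bababaaaaaa: ∅
  cell(0,11) abababaaaaaa: {A,B,S}

S ∈ T[0,11] ⇒ YES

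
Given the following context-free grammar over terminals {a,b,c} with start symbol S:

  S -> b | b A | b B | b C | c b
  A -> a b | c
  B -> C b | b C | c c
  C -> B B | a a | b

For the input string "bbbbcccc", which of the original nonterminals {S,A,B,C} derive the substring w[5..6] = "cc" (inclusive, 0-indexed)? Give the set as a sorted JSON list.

CNF form of G:
  S -> T1 A | T1 B | T1 C | T2 T1 | b
  A -> T0 T1 | c
  B -> C T1 | T1 C | T2 T2
  C -> B B | T0 T0 | b
  T0 -> a
  T1 -> b
  T2 -> c

Fill CYK table bottom-up (cells [i..j] with 5 ≤ i ≤ j ≤ 6 only):
  [5..5]={A,T2}  "c"  orig:{A}
  [6..6]={A,T2}  "c"  orig:{A}
  [5..6]={B}  "cc"

Original NTs in T[5,6] deriving "cc": ["B"]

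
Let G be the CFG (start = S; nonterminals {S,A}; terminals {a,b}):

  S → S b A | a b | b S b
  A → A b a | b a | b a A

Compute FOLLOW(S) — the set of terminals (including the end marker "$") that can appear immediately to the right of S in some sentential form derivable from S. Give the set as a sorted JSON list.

Compute FIRST by fixpoint:
[1]
  A via A→b a: +{b}
  S via S→a b: +{a}
  S via S→b S b: +{b}
  FIRST[S]={a,b}  FIRST[A]={b}
[2] done
  FIRST[S]={a,b}  FIRST[A]={b}

FOLLOW sets:
seed FOLLOW(S) with $
round 1:
  A→A b a: FOLLOW(A) ⊇ FIRST(b) = {b}; new: +{b}
  S→S b A: FOLLOW(S) ⊇ FIRST(b) = {b}; new: +{b}
  S→S b A: FOLLOW(A) ⊇ FOLLOW(S) ⊇ {$,b}; new: +{$}
  FOLLOW[S]={$,b}  FOLLOW[A]={$,b}
round 2: — fixpoint
  FOLLOW[S]={$,b}  FOLLOW[A]={$,b}

FOLLOW(S) = ["$", "b"]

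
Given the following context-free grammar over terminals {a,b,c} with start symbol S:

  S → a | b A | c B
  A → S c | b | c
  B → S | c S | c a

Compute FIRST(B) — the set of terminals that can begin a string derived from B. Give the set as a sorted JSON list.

FIRST sets, iterate to fixpoint:
pass 1:
  A via A→b: +{b}
  A via A→c: +{c}
  B via B→c S: +{c}
  S via S→a: +{a}
  S via S→b A: +{b}
  S via S→c B: +{c}
  FIRST[S]={a,b,c}  FIRST[A]={b,c}  FIRST[B]={c}
pass 2:
  A via A→S c: +{a}
  B via B→S: +{a,b}
  FIRST[S]={a,b,c}  FIRST[A]={a,b,c}  FIRST[B]={a,b,c}
pass 3: — fixpoint
  FIRST[S]={a,b,c}  FIRST[A]={a,b,c}  FIRST[B]={a,b,c}

FIRST(B) = ["a", "b", "c"]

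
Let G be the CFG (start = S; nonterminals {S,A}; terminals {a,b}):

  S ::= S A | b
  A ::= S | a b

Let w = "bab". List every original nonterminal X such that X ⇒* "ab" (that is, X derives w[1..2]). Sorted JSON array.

CNF form of G:
  S -> S A | b
  A -> S A | T0 T1 | b
  T0 -> a
  T1 -> b

CYK table (by increasing span) (cells [i..j] with 1 ≤ i ≤ j ≤ 2 only):
  [1..1]={T0}  "a"  orig:{}
  [2..2]={A,S,T1}  "b"  orig:{A,S}
  [1..2]={A}  "ab"

Original NTs in T[1,2] deriving "ab": ["A"]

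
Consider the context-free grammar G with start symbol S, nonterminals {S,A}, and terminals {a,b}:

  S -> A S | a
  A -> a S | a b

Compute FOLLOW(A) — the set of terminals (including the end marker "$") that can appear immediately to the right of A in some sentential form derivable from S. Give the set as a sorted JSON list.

Compute FIRST by fixpoint:
iter 1:
  A via A→a S: +{a}
  S via S→A S: +{a}
  S: {a}  A: {a}
iter 2: (stable)
  S: {a}  A: {a}

FOLLOW iteration:
initialize: $ ∈ FOLLOW(S)
pass 1:
  S→A S: FOLLOW(A) ⊇ FIRST(S) = {a}; new: +{a}
  FOLLOW(S)={$}  FOLLOW(A)={a}
pass 2:
  A→a S: FOLLOW(S) ⊇ FOLLOW(A) ⊇ {a}; new: +{a}
  FOLLOW(S)={$,a}  FOLLOW(A)={a}
pass 3: (no change)
  FOLLOW(S)={$,a}  FOLLOW(A)={a}

FOLLOW(A) = ["a"]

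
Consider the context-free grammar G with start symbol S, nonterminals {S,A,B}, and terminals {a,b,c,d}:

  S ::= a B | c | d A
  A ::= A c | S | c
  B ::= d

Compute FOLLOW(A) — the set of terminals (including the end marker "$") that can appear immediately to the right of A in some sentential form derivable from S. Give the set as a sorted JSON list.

FIRST iteration:
round 1:
  A via A→c: +{c}
  B via B→d: +{d}
  S via S→a B: +{a}
  S via S→c: +{c}
  S via S→d A: +{d}
  S: {a,c,d}  A: {c}  B: {d}
round 2:
  A via A→S: +{a,d}
  S: {a,c,d}  A: {a,c,d}  B: {d}
round 3: — fixpoint
  S: {a,c,d}  A: {a,c,d}  B: {d}

Compute FOLLOW by fixpoint:
FOLLOW(S) := {$}
round 1:
  A→A c: FOLLOW(A) ⊇ FIRST(c) = {c}; new: +{c}
  A→S: FOLLOW(S) ⊇ FOLLOW(A) ⊇ {c}; new: +{c}
  S→a B: FOLLOW(B) ⊇ FOLLOW(S) ⊇ {$,c}; new: +{$,c}
  S→d A: FOLLOW(A) ⊇ FOLLOW(S) ⊇ {$,c}; new: +{$}
  FOLLOW(S)={$,c}  FOLLOW(A)={$,c}  FOLLOW(B)={$,c}
round 2: — fixpoint
  FOLLOW(S)={$,c}  FOLLOW(A)={$,c}  FOLLOW(B)={$,c}

FOLLOW(A) = ["$", "c"]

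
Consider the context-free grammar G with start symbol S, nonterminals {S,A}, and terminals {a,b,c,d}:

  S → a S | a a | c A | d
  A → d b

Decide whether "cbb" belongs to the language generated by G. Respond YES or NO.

CNF form of G:
  S -> T2 S | T2 T2 | T3 A | d
  A -> T0 T1
  T0 -> d
  T1 -> b
  T2 -> a
  T3 -> c

Fill CYK table bottom-up:
  cell(0,0) c: {T3}  orig:{}
  cell(1,1) b: {T1}  orig:{}
  cell(2,2) b: {T1}  orig:{}
  cell(0,1) cb: ∅
  cell(1,2) bb: ∅
  cell(0,2) cbb: ∅

S ∉ T[0,2] ⇒ NO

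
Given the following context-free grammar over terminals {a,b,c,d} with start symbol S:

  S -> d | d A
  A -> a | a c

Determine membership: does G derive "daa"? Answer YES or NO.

Convert to CNF:
  S -> T2 A | d
  A -> T0 T1 | a
  T0 -> a
  T1 -> c
  T2 -> d

CYK table (by increasing span):
  T[0,0] 'd' = {S,T2}  orig:{S}
  T[1,1] 'a' = {A,T0}  orig:{A}
  T[2,2] 'a' = {A,T0}  orig:{A}
  T[0,1] 'da' = {S}
  T[1,2] 'aa' = ∅
  T[0,2] 'daa' = ∅

S ∉ T[0,2] ⇒ NO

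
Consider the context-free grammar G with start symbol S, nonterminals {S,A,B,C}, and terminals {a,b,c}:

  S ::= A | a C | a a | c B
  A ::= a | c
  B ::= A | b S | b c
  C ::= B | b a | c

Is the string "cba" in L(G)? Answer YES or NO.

CNF form of G:
  S -> T1 B | T2 C | T2 T2 | a | c
  A -> a | c
  B -> T0 S | T0 T1 | a | c
  C -> T0 S | T0 T1 | T0 T2 | a | c
  T0 -> b
  T1 -> c
  T2 -> a

Fill CYK table bottom-up:
  [0..0]={A,B,C,S,T1}  "c"  orig:{A,B,C,S}
  [1..1]={T0}  "b"  orig:{}
  [2..2]={A,B,C,S,T2}  "a"  orig:{A,B,C,S}
  [0..1]=∅  "cb"
  [1..2]={B,C}  "ba"
  [0..2]={S}  "cba"

S ∈ T[0,2] ⇒ YES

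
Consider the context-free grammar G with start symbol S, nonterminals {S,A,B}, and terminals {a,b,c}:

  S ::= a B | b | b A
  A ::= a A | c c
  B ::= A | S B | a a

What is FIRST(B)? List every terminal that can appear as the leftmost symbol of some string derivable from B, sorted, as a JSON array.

Compute FIRST by fixpoint:
round 1:
  A via A→a A: +{a}
  A via A→c c: +{c}
  B via B→A: +{a,c}
  S via S→a B: +{a}
  S via S→b: +{b}
  FIRST[S]={a,b}  FIRST[A]={a,c}  FIRST[B]={a,c}
round 2:
  B via B→S B: +{b}
  FIRST[S]={a,b}  FIRST[A]={a,c}  FIRST[B]={a,b,c}
round 3: done
  FIRST[S]={a,b}  FIRST[A]={a,c}  FIRST[B]={a,b,c}

FIRST(B) = ["a", "b", "c"]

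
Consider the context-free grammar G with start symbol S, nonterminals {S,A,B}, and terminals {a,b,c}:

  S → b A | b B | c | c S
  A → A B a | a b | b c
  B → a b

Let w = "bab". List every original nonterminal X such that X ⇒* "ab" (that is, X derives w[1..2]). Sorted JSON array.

Convert to CNF:
  S -> T1 A | T1 B | T2 S | c
  A -> A X3 | T0 T1 | T1 T2
  B -> T0 T1
  T0 -> a
  T1 -> b
  T2 -> c
  X3 -> B T0

Fill CYK table bottom-up (cells [i..j] with 1 ≤ i ≤ j ≤ 2 only):
  cell(1,1) a: {T0}  orig:{}
  cell(2,2) b: {T1}  orig:{}
  cell(1,2) ab: {A,B}

Original NTs in T[1,2] deriving "ab": ["A", "B"]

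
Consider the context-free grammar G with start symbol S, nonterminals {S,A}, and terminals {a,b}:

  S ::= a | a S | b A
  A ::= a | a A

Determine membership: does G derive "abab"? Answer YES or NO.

CNF form of G:
  S -> T0 S | T1 A | a
  A -> T0 A | a
  T0 -> a
  T1 -> b

CYK table (by increasing span):
  T[0,0] 'a' = {A,S,T0}  orig:{A,S}
  T[1,1] 'b' = {T1}  orig:{}
  T[2,2] 'a' = {A,S,T0}  orig:{A,S}
  T[3,3] 'b' = {T1}  orig:{}
  T[0,1] 'ab' = ∅
  T[1,2] 'ba' = {S}
  T[2,3] 'ab' = ∅
  T[0,2] 'aba' = {S}
  T[1,3] 'bab' = ∅
  T[0,3] 'abab' = ∅

S ∉ T[0,3] ⇒ NO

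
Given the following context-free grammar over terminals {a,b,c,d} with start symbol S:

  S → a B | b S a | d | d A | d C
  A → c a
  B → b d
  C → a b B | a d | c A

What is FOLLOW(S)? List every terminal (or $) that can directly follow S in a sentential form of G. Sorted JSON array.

FIRST sets, iterate to fixpoint:
[1]
  A via A→c a: +{c}
  B via B→b d: +{b}
  C via C→a b B: +{a}
  C via C→c A: +{c}
  S via S→a B: +{a}
  S via S→b S a: +{b}
  S via S→d: +{d}
  S: {a,b,d}  A: {c}  B: {b}  C: {a,c}
[2] — fixpoint
  S: {a,b,d}  A: {c}  B: {b}  C: {a,c}

Compute FOLLOW by fixpoint:
initialize: $ ∈ FOLLOW(S)
[1]
  S→a B: FOLLOW(B) ⊇ FOLLOW(S) ⊇ {$}; new: +{$}
  S→b S a: FOLLOW(S) ⊇ FIRST(a) = {a}; new: +{a}
  S→d A: FOLLOW(A) ⊇ FOLLOW(S) ⊇ {$,a}; new: +{$,a}
  S→d C: FOLLOW(C) ⊇ FOLLOW(S) ⊇ {$,a}; new: +{$,a}
  S: {$,a}  A: {$,a}  B: {$}  C: {$,a}
[2]
  C→a b B: FOLLOW(B) ⊇ FOLLOW(C) ⊇ {$,a}; new: +{a}
  S: {$,a}  A: {$,a}  B: {$,a}  C: {$,a}
[3] done
  S: {$,a}  A: {$,a}  B: {$,a}  C: {$,a}

FOLLOW(S) = ["$", "a"]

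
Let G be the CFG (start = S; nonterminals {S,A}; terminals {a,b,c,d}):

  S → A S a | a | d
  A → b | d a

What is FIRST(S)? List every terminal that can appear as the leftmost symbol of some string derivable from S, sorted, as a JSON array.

Compute FIRST by fixpoint:
pass 1:
  A via A→b: +{b}
  A via A→d a: +{d}
  S via S→A S a: +{b,d}
  S via S→a: +{a}
  FIRST[S]={a,b,d}  FIRST[A]={b,d}
pass 2: (no change)
  FIRST[S]={a,b,d}  FIRST[A]={b,d}

FIRST(S) = ["a", "b", "d"]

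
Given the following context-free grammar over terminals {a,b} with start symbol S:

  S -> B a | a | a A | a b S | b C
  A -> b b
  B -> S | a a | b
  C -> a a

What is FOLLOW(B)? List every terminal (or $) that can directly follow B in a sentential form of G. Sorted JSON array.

FIRST sets, iterate to fixpoint:
round 1:
  A via A→b b: +{b}
  B via B→a a: +{a}
  B via B→b: +{b}
  C via C→a a: +{a}
  S via S→B a: +{a,b}
  FIRST(S)={a,b}  FIRST(A)={b}  FIRST(B)={a,b}  FIRST(C)={a}
round 2: done
  FIRST(S)={a,b}  FIRST(A)={b}  FIRST(B)={a,b}  FIRST(C)={a}

Compute FOLLOW by fixpoint:
FOLLOW(S) := {$}
round 1:
  S→B a: FOLLOW(B) ⊇ FIRST(a) = {a}; new: +{a}
  S→a A: FOLLOW(A) ⊇ FOLLOW(S) ⊇ {$}; new: +{$}
  S→b C: FOLLOW(C) ⊇ FOLLOW(S) ⊇ {$}; new: +{$}
  FOLLOW(S)={$}  FOLLOW(A)={$}  FOLLOW(B)={a}  FOLLOW(C)={$}
round 2:
  B→S: FOLLOW(S) ⊇ FOLLOW(B) ⊇ {a}; new: +{a}
  S→a A: FOLLOW(A) ⊇ FOLLOW(S) ⊇ {$,a}; new: +{a}
  S→b C: FOLLOW(C) ⊇ FOLLOW(S) ⊇ {$,a}; new: +{a}
  FOLLOW(S)={$,a}  FOLLOW(A)={$,a}  FOLLOW(B)={a}  FOLLOW(C)={$,a}
round 3: (no change)
  FOLLOW(S)={$,a}  FOLLOW(A)={$,a}  FOLLOW(B)={a}  FOLLOW(C)={$,a}

FOLLOW(B) = ["a"]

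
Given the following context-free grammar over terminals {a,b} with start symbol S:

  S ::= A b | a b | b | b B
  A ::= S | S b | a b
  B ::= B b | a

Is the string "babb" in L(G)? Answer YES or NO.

Convert to CNF:
  S -> A T0 | T0 B | T1 T0 | b
  A -> A T0 | S T0 | T0 B | T1 T0 | b
  B -> B T0 | a
  T0 -> b
  T1 -> a

Fill CYK table bottom-up:
  [0..0]={A,S,T0}  "b"  orig:{A,S}
  [1..1]={B,T1}  "a"  orig:{B}
  [2..2]={A,S,T0}  "b"  orig:{A,S}
  [3..3]={A,S,T0}  "b"  orig:{A,S}
  [0..1]={A,S}  "ba"
  [1..2]={A,B,S}  "ab"
  [2..3]={A,S}  "bb"
  [0..2]={A,S}  "bab"
  [1..3]={A,B,S}  "abb"
  [0..3]={A,S}  "babb"

S ∈ T[0,3] ⇒ YES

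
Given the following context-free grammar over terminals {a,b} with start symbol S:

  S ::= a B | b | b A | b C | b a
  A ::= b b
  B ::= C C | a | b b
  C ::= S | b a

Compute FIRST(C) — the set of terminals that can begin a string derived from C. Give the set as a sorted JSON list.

FIRST sets, iterate to fixpoint:
[1]
  A via A→b b: +{b}
  B via B→a: +{a}
  B via B→b b: +{b}
  C via C→b a: +{b}
  S via S→a B: +{a}
  S via S→b: +{b}
  FIRST(S)={a,b}  FIRST(A)={b}  FIRST(B)={a,b}  FIRST(C)={b}
[2]
  C via C→S: +{a}
  FIRST(S)={a,b}  FIRST(A)={b}  FIRST(B)={a,b}  FIRST(C)={a,b}
[3] done
  FIRST(S)={a,b}  FIRST(A)={b}  FIRST(B)={a,b}  FIRST(C)={a,b}

FIRST(C) = ["a", "b"]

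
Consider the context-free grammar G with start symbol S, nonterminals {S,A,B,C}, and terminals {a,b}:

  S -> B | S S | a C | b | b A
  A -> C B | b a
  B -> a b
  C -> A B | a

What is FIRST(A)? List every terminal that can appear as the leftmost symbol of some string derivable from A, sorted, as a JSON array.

FIRST sets, iterate to fixpoint:
[1]
  A via A→b a: +{b}
  B via B→a b: +{a}
  C via C→A B: +{b}
  C via C→a: +{a}
  S via S→B: +{a}
  S via S→b: +{b}
  FIRST[S]={a,b}  FIRST[A]={b}  FIRST[B]={a}  FIRST[C]={a,b}
[2]
  A via A→C B: +{a}
  FIRST[S]={a,b}  FIRST[A]={a,b}  FIRST[B]={a}  FIRST[C]={a,b}
[3] done
  FIRST[S]={a,b}  FIRST[A]={a,b}  FIRST[B]={a}  FIRST[C]={a,b}

FIRST(A) = ["a", "b"]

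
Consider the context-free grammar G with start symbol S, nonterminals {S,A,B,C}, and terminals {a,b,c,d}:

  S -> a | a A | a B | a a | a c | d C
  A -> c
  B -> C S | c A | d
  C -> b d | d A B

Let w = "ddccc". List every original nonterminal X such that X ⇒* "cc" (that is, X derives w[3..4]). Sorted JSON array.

CNF form of G:
  S -> T2 C | T3 A | T3 B | T3 T0 | T3 T3 | a
  A -> c
  B -> C S | T0 A | d
  C -> T1 T2 | T2 X4
  T0 -> c
  T1 -> b
  T2 -> d
  T3 -> a
  X4 -> A B

CYK fill — only the sub-triangle for w[3..4]:
  cell(3,3) c: {A,T0}  orig:{A}
  cell(4,4) c: {A,T0}  orig:{A}
  cell(3,4) cc: {B}

Original NTs in T[3,4] deriving "cc": ["B"]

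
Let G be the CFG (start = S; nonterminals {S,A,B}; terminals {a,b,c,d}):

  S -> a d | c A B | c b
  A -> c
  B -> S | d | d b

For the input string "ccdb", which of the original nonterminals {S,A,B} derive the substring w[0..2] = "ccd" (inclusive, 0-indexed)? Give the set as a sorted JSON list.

Convert to CNF:
  S -> T0 T1 | T2 T3 | T2 X5
  A -> c
  B -> T0 T1 | T1 T3 | T2 T3 | T2 X4 | d
  T0 -> a
  T1 -> d
  T2 -> c
  T3 -> b
  X4 -> A B
  X5 -> A B

CYK table (by increasing span) — only the sub-triangle for w[0..2]:
  cell(0,0) c: {A,T2}  orig:{A}
  cell(1,1) c: {A,T2}  orig:{A}
  cell(2,2) d: {B,T1}  orig:{B}
  cell(0,1) cc: ∅
  cell(1,2) cd: {X4,X5}  orig:{}
  cell(0,2) ccd: {B,S}

Original NTs in T[0,2] deriving "ccd": ["B", "S"]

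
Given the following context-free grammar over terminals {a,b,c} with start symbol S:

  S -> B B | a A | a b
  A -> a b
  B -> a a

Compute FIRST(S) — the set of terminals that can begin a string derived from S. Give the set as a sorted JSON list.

FIRST sets, iterate to fixpoint:
iter 1:
  A via A→a b: +{a}
  B via B→a a: +{a}
  S via S→B B: +{a}
  S: {a}  A: {a}  B: {a}
iter 2: done
  S: {a}  A: {a}  B: {a}

FIRST(S) = ["a"]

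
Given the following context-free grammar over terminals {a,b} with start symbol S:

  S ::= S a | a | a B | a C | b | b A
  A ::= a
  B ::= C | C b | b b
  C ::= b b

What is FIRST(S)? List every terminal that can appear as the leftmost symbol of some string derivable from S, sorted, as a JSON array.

FIRST iteration:
iter 1:
  A via A→a: +{a}
  B via B→b b: +{b}
  C via C→b b: +{b}
  S via S→a: +{a}
  S via S→b: +{b}
  S: {a,b}  A: {a}  B: {b}  C: {b}
iter 2: done
  S: {a,b}  A: {a}  B: {b}  C: {b}

FIRST(S) = ["a", "b"]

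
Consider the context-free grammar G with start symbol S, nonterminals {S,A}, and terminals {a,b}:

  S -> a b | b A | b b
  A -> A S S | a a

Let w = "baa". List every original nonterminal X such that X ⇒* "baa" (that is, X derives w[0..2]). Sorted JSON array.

CNF form of G:
  S -> T0 T1 | T1 A | T1 T1
  A -> A X2 | T0 T0
  T0 -> a
  T1 -> b
  X2 -> S S

CYK table (by increasing span), restricted to cells inside w[0..2]:
  [0..0]={T1}  "b"  orig:{}
  [1..1]={T0}  "a"  orig:{}
  [2..2]={T0}  "a"  orig:{}
  [0..1]=∅  "ba"
  [1..2]={A}  "aa"
  [0..2]={S}  "baa"

Original NTs in T[0,2] deriving "baa": ["S"]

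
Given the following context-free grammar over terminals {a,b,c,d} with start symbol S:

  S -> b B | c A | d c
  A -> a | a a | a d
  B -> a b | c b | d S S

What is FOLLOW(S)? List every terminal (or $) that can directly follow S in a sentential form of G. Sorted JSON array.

Compute FIRST by fixpoint:
[1]
  A via A→a: +{a}
  B via B→a b: +{a}
  B via B→c b: +{c}
  B via B→d S S: +{d}
  S via S→b B: +{b}
  S via S→c A: +{c}
  S via S→d c: +{d}
  FIRST(S)={b,c,d}  FIRST(A)={a}  FIRST(B)={a,c,d}
[2] — fixpoint
  FIRST(S)={b,c,d}  FIRST(A)={a}  FIRST(B)={a,c,d}

FOLLOW sets:
seed FOLLOW(S) with $
pass 1:
  B→d S S: FOLLOW(S) ⊇ FIRST(S) = {b,c,d}; new: +{b,c,d}
  S→b B: FOLLOW(B) ⊇ FOLLOW(S) ⊇ {$,b,c,d}; new: +{$,b,c,d}
  S→c A: FOLLOW(A) ⊇ FOLLOW(S) ⊇ {$,b,c,d}; new: +{$,b,c,d}
  FOLLOW(S)={$,b,c,d}  FOLLOW(A)={$,b,c,d}  FOLLOW(B)={$,b,c,d}
pass 2: (stable)
  FOLLOW(S)={$,b,c,d}  FOLLOW(A)={$,b,c,d}  FOLLOW(B)={$,b,c,d}

FOLLOW(S) = ["$", "b", "c", "d"]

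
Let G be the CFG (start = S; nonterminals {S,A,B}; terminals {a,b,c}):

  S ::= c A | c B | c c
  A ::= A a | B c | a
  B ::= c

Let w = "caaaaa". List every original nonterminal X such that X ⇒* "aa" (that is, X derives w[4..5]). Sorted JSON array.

Convert to CNF:
  S -> T1 A | T1 B | T1 T1
  A -> A T0 | B T1 | a
  B -> c
  T0 -> a
  T1 -> c

Fill CYK table bottom-up, restricted to cells inside w[4..5]:
  cell(4,4) a: {A,T0}  orig:{A}
  cell(5,5) a: {A,T0}  orig:{A}
  cell(4,5) aa: {A}

Original NTs in T[4,5] deriving "aa": ["A"]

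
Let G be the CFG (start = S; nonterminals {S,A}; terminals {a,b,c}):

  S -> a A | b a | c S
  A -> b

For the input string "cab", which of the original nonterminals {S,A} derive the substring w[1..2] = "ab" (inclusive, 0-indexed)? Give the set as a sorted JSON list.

Convert to CNF:
  S -> T0 A | T1 T0 | T2 S
  A -> b
  T0 -> a
  T1 -> b
  T2 -> c

CYK table (by increasing span), restricted to cells inside w[1..2]:
  [1..1]={T0}  "a"  orig:{}
  [2..2]={A,T1}  "b"  orig:{A}
  [1..2]={S}  "ab"

Original NTs in T[1,2] deriving "ab": ["S"]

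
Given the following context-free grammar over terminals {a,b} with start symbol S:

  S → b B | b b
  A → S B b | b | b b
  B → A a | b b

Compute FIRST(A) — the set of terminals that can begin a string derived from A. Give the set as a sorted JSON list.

Compute FIRST by fixpoint:
[1]
  A via A→b: +{b}
  B via B→A a: +{b}
  S via S→b B: +{b}
  FIRST[S]={b}  FIRST[A]={b}  FIRST[B]={b}
[2] (stable)
  FIRST[S]={b}  FIRST[A]={b}  FIRST[B]={b}

FIRST(A) = ["b"]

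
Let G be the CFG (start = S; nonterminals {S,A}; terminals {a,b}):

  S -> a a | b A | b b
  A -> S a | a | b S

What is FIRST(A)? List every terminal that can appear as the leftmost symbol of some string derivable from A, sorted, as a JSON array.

FIRST iteration:
round 1:
  A via A→a: +{a}
  A via A→b S: +{b}
  S via S→a a: +{a}
  S via S→b A: +{b}
  S: {a,b}  A: {a,b}
round 2: — fixpoint
  S: {a,b}  A: {a,b}

FIRST(A) = ["a", "b"]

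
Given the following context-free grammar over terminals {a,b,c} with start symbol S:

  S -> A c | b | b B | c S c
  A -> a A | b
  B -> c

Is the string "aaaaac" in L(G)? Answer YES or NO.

CNF form of G:
  S -> A T1 | T1 X3 | T2 B | b
  A -> T0 A | b
  B -> c
  T0 -> a
  T1 -> c
  T2 -> b
  X3 -> S T1

CYK fill:
  cell(0,0) a: {T0}  orig:{}
  cell(1,1) a: {T0}  orig:{}
  cell(2,2) a: {T0}  orig:{}
  cell(3,3) a: {T0}  orig:{}
  cell(4,4) a: {T0}  orig:{}
  cell(5,5) c: {B,T1}  orig:{B}
  cell(0,1) aa: ∅
  cell(1,2) aa: ∅
  cell(2,3) aa: ∅
  cell(3,4) aa: ∅
  cell(4,5) ac: ∅
  cell(0,2) aaa: ∅
  cell(1,3) aaa: ∅
  cell(2,4) aaa: ∅
  cell(3,5) aac: ∅
  cell(0,3) aaaa: ∅
  cell(1,4) aaaa: ∅
  cell(2,5) aaac: ∅
  cell(0,4) aaaaa: ∅
  cell(1,5) aaaac: ∅
  cell(0,5) aaaaac: ∅

S ∉ T[0,5] ⇒ NO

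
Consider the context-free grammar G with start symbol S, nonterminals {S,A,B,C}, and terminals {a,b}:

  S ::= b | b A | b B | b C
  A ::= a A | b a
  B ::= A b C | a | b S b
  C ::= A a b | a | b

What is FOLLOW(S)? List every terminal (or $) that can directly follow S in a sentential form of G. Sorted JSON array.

FIRST sets, iterate to fixpoint:
round 1:
  A via A→a A: +{a}
  A via A→b a: +{b}
  B via B→A b C: +{a,b}
  C via C→A a b: +{a,b}
  S via S→b: +{b}
  S: {b}  A: {a,b}  B: {a,b}  C: {a,b}
round 2: done
  S: {b}  A: {a,b}  B: {a,b}  C: {a,b}

FOLLOW iteration:
initialize: $ ∈ FOLLOW(S)
pass 1:
  B→A b C: FOLLOW(A) ⊇ FIRST(b) = {b}; new: +{b}
  B→b S b: FOLLOW(S) ⊇ FIRST(b) = {b}; new: +{b}
  C→A a b: FOLLOW(A) ⊇ FIRST(a) = {a}; new: +{a}
  S→b A: FOLLOW(A) ⊇ FOLLOW(S) ⊇ {$,b}; new: +{$}
  S→b B: FOLLOW(B) ⊇ FOLLOW(S) ⊇ {$,b}; new: +{$,b}
  S→b C: FOLLOW(C) ⊇ FOLLOW(S) ⊇ {$,b}; new: +{$,b}
  FOLLOW(S)={$,b}  FOLLOW(A)={$,a,b}  FOLLOW(B)={$,b}  FOLLOW(C)={$,b}
pass 2: done
  FOLLOW(S)={$,b}  FOLLOW(A)={$,a,b}  FOLLOW(B)={$,b}  FOLLOW(C)={$,b}

FOLLOW(S) = ["$", "b"]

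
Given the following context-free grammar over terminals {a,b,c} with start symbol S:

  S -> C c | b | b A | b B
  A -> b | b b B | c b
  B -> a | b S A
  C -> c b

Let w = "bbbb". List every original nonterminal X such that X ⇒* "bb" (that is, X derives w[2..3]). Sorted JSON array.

Convert to CNF:
  S -> C T1 | T0 A | T0 B | b
  A -> T0 X2 | T1 T0 | b
  B -> T0 X3 | a
  C -> T1 T0
  T0 -> b
  T1 -> c
  X2 -> T0 B
  X3 -> S A

Fill CYK table bottom-up, restricted to cells inside w[2..3]:
  [2..2]={A,S,T0}  "b"  orig:{A,S}
  [3..3]={A,S,T0}  "b"  orig:{A,S}
  [2..3]={S,X3}  "bb"  orig:{S}

Original NTs in T[2,3] deriving "bb": ["S"]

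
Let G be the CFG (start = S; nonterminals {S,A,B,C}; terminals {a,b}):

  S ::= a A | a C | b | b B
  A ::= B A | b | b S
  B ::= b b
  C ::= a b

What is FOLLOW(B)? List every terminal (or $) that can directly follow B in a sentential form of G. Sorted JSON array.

Compute FIRST by fixpoint:
round 1:
  A via A→b: +{b}
  B via B→b b: +{b}
  C via C→a b: +{a}
  S via S→a A: +{a}
  S via S→b: +{b}
  FIRST[S]={a,b}  FIRST[A]={b}  FIRST[B]={b}  FIRST[C]={a}
round 2: (stable)
  FIRST[S]={a,b}  FIRST[A]={b}  FIRST[B]={b}  FIRST[C]={a}

Compute FOLLOW by fixpoint:
FOLLOW(S) := {$}
iter 1:
  A→B A: FOLLOW(B) ⊇ FIRST(A) = {b}; new: +{b}
  S→a A: FOLLOW(A) ⊇ FOLLOW(S) ⊇ {$}; new: +{$}
  S→a C: FOLLOW(C) ⊇ FOLLOW(S) ⊇ {$}; new: +{$}
  S→b B: FOLLOW(B) ⊇ FOLLOW(S) ⊇ {$}; new: +{$}
  FOLLOW(S)={$}  FOLLOW(A)={$}  FOLLOW(B)={$,b}  FOLLOW(C)={$}
iter 2: done
  FOLLOW(S)={$}  FOLLOW(A)={$}  FOLLOW(B)={$,b}  FOLLOW(C)={$}

FOLLOW(B) = ["$", "b"]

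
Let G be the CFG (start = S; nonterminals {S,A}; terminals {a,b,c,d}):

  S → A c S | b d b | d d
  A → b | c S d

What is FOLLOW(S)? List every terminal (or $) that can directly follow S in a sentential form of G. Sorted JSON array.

FIRST sets, iterate to fixpoint:
iter 1:
  A via A→b: +{b}
  A via A→c S d: +{c}
  S via S→A c S: +{b,c}
  S via S→d d: +{d}
  S: {b,c,d}  A: {b,c}
iter 2: (no change)
  S: {b,c,d}  A: {b,c}

FOLLOW iteration:
FOLLOW(S) := {$}
[1]
  A→c S d: FOLLOW(S) ⊇ FIRST(d) = {d}; new: +{d}
  S→A c S: FOLLOW(A) ⊇ FIRST(c) = {c}; new: +{c}
  FOLLOW(S)={$,d}  FOLLOW(A)={c}
[2] — fixpoint
  FOLLOW(S)={$,d}  FOLLOW(A)={c}

FOLLOW(S) = ["$", "d"]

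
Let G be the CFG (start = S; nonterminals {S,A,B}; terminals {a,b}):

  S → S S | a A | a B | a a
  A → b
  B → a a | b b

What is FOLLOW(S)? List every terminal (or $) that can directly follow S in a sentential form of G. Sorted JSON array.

FIRST sets, iterate to fixpoint:
[1]
  A via A→b: +{b}
  B via B→a a: +{a}
  B via B→b b: +{b}
  S via S→a A: +{a}
  S: {a}  A: {b}  B: {a,b}
[2] (no change)
  S: {a}  A: {b}  B: {a,b}

FOLLOW iteration:
FOLLOW(S) := {$}
[1]
  S→S S: FOLLOW(S) ⊇ FIRST(S) = {a}; new: +{a}
  S→a A: FOLLOW(A) ⊇ FOLLOW(S) ⊇ {$,a}; new: +{$,a}
  S→a B: FOLLOW(B) ⊇ FOLLOW(S) ⊇ {$,a}; new: +{$,a}
  FOLLOW(S)={$,a}  FOLLOW(A)={$,a}  FOLLOW(B)={$,a}
[2] (stable)
  FOLLOW(S)={$,a}  FOLLOW(A)={$,a}  FOLLOW(B)={$,a}

FOLLOW(S) = ["$", "a"]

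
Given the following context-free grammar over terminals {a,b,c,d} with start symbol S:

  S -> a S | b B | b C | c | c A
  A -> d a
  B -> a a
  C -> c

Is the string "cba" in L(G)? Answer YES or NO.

Convert to CNF:
  S -> T1 S | T2 B | T2 C | T3 A | c
  A -> T0 T1
  B -> T1 T1
  C -> c
  T0 -> d
  T1 -> a
  T2 -> b
  T3 -> c

CYK fill:
  cell(0,0) c: {C,S,T3}  orig:{C,S}
  cell(1,1) b: {T2}  orig:{}
  cell(2,2) a: {T1}  orig:{}
  cell(0,1) cb: ∅
  cell(1,2) ba: ∅
  cell(0,2) cba: ∅

S ∉ T[0,2] ⇒ NO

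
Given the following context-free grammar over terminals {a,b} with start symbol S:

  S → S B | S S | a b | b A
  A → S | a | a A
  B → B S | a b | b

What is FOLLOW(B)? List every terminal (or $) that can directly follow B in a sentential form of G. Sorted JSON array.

FIRST iteration:
iter 1:
  A via A→a: +{a}
  B via B→a b: +{a}
  B via B→b: +{b}
  S via S→a b: +{a}
  S via S→b A: +{b}
  FIRST[S]={a,b}  FIRST[A]={a}  FIRST[B]={a,b}
iter 2:
  A via A→S: +{b}
  FIRST[S]={a,b}  FIRST[A]={a,b}  FIRST[B]={a,b}
iter 3: (no change)
  FIRST[S]={a,b}  FIRST[A]={a,b}  FIRST[B]={a,b}

Compute FOLLOW by fixpoint:
FOLLOW(S) := {$}
[1]
  B→B S: FOLLOW(B) ⊇ FIRST(S) = {a,b}; new: +{a,b}
  B→B S: FOLLOW(S) ⊇ FOLLOW(B) ⊇ {a,b}; new: +{a,b}
  S→S B: FOLLOW(B) ⊇ FOLLOW(S) ⊇ {$,a,b}; new: +{$}
  S→b A: FOLLOW(A) ⊇ FOLLOW(S) ⊇ {$,a,b}; new: +{$,a,b}
  S: {$,a,b}  A: {$,a,b}  B: {$,a,b}
[2] — fixpoint
  S: {$,a,b}  A: {$,a,b}  B: {$,a,b}

FOLLOW(B) = ["$", "a", "b"]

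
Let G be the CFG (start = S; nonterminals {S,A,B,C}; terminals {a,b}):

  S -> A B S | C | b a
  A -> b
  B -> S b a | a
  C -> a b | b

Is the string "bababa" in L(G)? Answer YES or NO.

Convert to CNF:
  S -> A X3 | T0 T1 | T1 T0 | b
  A -> b
  B -> S X2 | a
  C -> T1 T0 | b
  T0 -> b
  T1 -> a
  X2 -> T0 T1
  X3 -> B S

CYK fill:
  [0..0]={A,C,S,T0}  "b"  orig:{A,C,S}
  [1..1]={B,T1}  "a"  orig:{B}
  [2..2]={A,C,S,T0}  "b"  orig:{A,C,S}
  [3..3]={B,T1}  "a"  orig:{B}
  [4..4]={A,C,S,T0}  "b"  orig:{A,C,S}
  [5..5]={B,T1}  "a"  orig:{B}
  [0..1]={S,X2}  "ba"  orig:{S}
  [1..2]={C,S,X3}  "ab"  orig:{C,S}
  [2..3]={S,X2}  "ba"  orig:{S}
  [3..4]={C,S,X3}  "ab"  orig:{C,S}
  [4..5]={S,X2}  "ba"  orig:{S}
  [0..2]={S}  "bab"
  [1..3]={X3}  "aba"  orig:{}
  [2..4]={S}  "bab"
  [3..5]={X3}  "aba"  orig:{}
  [0..3]={B,S}  "baba"
  [1..4]={X3}  "abab"  orig:{}
  [2..5]={B,S}  "baba"
  [0..4]={S,X3}  "babab"  orig:{S}
  [1..5]={X3}  "ababa"  orig:{}
  [0..5]={B,S,X3}  "bababa"  orig:{B,S}

S ∈ T[0,5] ⇒ YES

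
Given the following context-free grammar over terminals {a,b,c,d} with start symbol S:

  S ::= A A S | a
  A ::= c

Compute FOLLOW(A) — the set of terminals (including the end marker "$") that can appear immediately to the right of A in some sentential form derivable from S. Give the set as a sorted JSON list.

FIRST sets, iterate to fixpoint:
iter 1:
  A via A→c: +{c}
  S via S→A A S: +{c}
  S via S→a: +{a}
  S: {a,c}  A: {c}
iter 2: done
  S: {a,c}  A: {c}

FOLLOW iteration:
FOLLOW(S) := {$}
[1]
  S→A A S: FOLLOW(A) ⊇ FIRST(A) = {c}; new: +{c}
  S→A A S: FOLLOW(A) ⊇ FIRST(S) = {a,c}; new: +{a}
  FOLLOW[S]={$}  FOLLOW[A]={a,c}
[2] (no change)
  FOLLOW[S]={$}  FOLLOW[A]={a,c}

FOLLOW(A) = ["a", "c"]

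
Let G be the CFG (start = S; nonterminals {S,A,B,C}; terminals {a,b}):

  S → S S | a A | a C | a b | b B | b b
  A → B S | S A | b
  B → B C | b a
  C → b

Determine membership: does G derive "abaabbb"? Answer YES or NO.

Convert to CNF:
  S -> S S | T0 B | T0 T0 | T1 A | T1 C | T1 T0
  A -> B S | S A | b
  B -> B C | T0 T1
  C -> b
  T0 -> b
  T1 -> a

Fill CYK table bottom-up:
  T[0,0] 'a' = {T1}  orig:{}
  T[1,1] 'b' = {A,C,T0}  orig:{A,C}
  T[2,2] 'a' = {T1}  orig:{}
  T[3,3] 'a' = {T1}  orig:{}
  T[4,4] 'b' = {A,C,T0}  orig:{A,C}
  T[5,5] 'b' = {A,C,T0}  orig:{A,C}
  T[6,6] 'b' = {A,C,T0}  orig:{A,C}
  T[0,1] 'ab' = {S}
  T[1,2] 'ba' = {B}
  T[2,3] 'aa' = ∅
  T[3,4] 'ab' = {S}
  T[4,5] 'bb' = {S}
  T[5,6] 'bb' = {S}
  T[0,2] 'aba' = ∅
  T[1,3] 'baa' = ∅
  T[2,4] 'aab' = ∅
  T[3,5] 'abb' = {A}
  T[4,6] 'bbb' = {A}
  T[0,3] 'abaa' = ∅
  T[1,4] 'baab' = {A}
  T[2,5] 'aabb' = {S}
  T[3,6] 'abbb' = {S}
  T[0,4] 'abaab' = {S}
  T[1,5] 'baabb' = ∅
  T[2,6] 'aabbb' = {A}
  T[0,5] 'abaabb' = {A,S}
  T[1,6] 'baabbb' = {A}
  T[0,6] 'abaabbb' = {A,S}

S ∈ T[0,6] ⇒ YES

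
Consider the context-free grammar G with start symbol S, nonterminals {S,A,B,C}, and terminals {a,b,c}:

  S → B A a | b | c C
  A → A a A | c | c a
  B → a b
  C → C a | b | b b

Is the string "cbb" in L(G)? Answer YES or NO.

Convert to CNF:
  S -> B X4 | T1 C | b
  A -> A X3 | T1 T0 | c
  B -> T0 T2
  C -> C T0 | T2 T2 | b
  T0 -> a
  T1 -> c
  T2 -> b
  X3 -> T0 A
  X4 -> A T0

CYK fill:
  cell(0,0) c: {A,T1}  orig:{A}
  cell(1,1) b: {C,S,T2}  orig:{C,S}
  cell(2,2) b: {C,S,T2}  orig:{C,S}
  cell(0,1) cb: {S}
  cell(1,2) bb: {C}
  cell(0,2) cbb: {S}

S ∈ T[0,2] ⇒ YES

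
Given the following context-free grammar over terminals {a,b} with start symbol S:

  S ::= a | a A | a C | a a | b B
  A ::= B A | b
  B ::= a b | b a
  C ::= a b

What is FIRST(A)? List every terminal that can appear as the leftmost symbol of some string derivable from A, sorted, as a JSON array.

Compute FIRST by fixpoint:
round 1:
  A via A→b: +{b}
  B via B→a b: +{a}
  B via B→b a: +{b}
  C via C→a b: +{a}
  S via S→a: +{a}
  S via S→b B: +{b}
  FIRST(S)={a,b}  FIRST(A)={b}  FIRST(B)={a,b}  FIRST(C)={a}
round 2:
  A via A→B A: +{a}
  FIRST(S)={a,b}  FIRST(A)={a,b}  FIRST(B)={a,b}  FIRST(C)={a}
round 3: done
  FIRST(S)={a,b}  FIRST(A)={a,b}  FIRST(B)={a,b}  FIRST(C)={a}

FIRST(A) = ["a", "b"]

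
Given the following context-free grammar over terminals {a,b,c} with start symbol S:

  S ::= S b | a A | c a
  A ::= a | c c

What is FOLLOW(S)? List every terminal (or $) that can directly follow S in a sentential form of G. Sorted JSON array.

FIRST sets, iterate to fixpoint:
round 1:
  A via A→a: +{a}
  A via A→c c: +{c}
  S via S→a A: +{a}
  S via S→c a: +{c}
  S: {a,c}  A: {a,c}
round 2: (no change)
  S: {a,c}  A: {a,c}

FOLLOW iteration:
seed FOLLOW(S) with $
pass 1:
  S→S b: FOLLOW(S) ⊇ FIRST(b) = {b}; new: +{b}
  S→a A: FOLLOW(A) ⊇ FOLLOW(S) ⊇ {$,b}; new: +{$,b}
  FOLLOW(S)={$,b}  FOLLOW(A)={$,b}
pass 2: (stable)
  FOLLOW(S)={$,b}  FOLLOW(A)={$,b}

FOLLOW(S) = ["$", "b"]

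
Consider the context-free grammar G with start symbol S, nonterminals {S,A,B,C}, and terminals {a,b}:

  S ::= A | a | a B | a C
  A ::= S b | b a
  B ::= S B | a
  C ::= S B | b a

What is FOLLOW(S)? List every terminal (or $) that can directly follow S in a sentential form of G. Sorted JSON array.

FIRST iteration:
round 1:
  A via A→b a: +{b}
  B via B→a: +{a}
  C via C→b a: +{b}
  S via S→A: +{b}
  S via S→a: +{a}
  FIRST(S)={a,b}  FIRST(A)={b}  FIRST(B)={a}  FIRST(C)={b}
round 2:
  A via A→S b: +{a}
  B via B→S B: +{b}
  C via C→S B: +{a}
  FIRST(S)={a,b}  FIRST(A)={a,b}  FIRST(B)={a,b}  FIRST(C)={a,b}
round 3: done
  FIRST(S)={a,b}  FIRST(A)={a,b}  FIRST(B)={a,b}  FIRST(C)={a,b}

Compute FOLLOW by fixpoint:
FOLLOW(S) := {$}
iter 1:
  A→S b: FOLLOW(S) ⊇ FIRST(b) = {b}; new: +{b}
  B→S B: FOLLOW(S) ⊇ FIRST(B) = {a,b}; new: +{a}
  S→A: FOLLOW(A) ⊇ FOLLOW(S) ⊇ {$,a,b}; new: +{$,a,b}
  S→a B: FOLLOW(B) ⊇ FOLLOW(S) ⊇ {$,a,b}; new: +{$,a,b}
  S→a C: FOLLOW(C) ⊇ FOLLOW(S) ⊇ {$,a,b}; new: +{$,a,b}
  FOLLOW[S]={$,a,b}  FOLLOW[A]={$,a,b}  FOLLOW[B]={$,a,b}  FOLLOW[C]={$,a,b}
iter 2: — fixpoint
  FOLLOW[S]={$,a,b}  FOLLOW[A]={$,a,b}  FOLLOW[B]={$,a,b}  FOLLOW[C]={$,a,b}

FOLLOW(S) = ["$", "a", "b"]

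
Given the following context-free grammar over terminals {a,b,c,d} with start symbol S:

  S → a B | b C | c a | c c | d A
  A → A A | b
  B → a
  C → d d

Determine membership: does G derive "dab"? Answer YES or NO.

Convert to CNF:
  S -> T0 A | T1 B | T2 C | T3 T1 | T3 T3
  A -> A A | b
  B -> a
  C -> T0 T0
  T0 -> d
  T1 -> a
  T2 -> b
  T3 -> c

CYK table (by increasing span):
  [0..0]={T0}  "d"  orig:{}
  [1..1]={B,T1}  "a"  orig:{B}
  [2..2]={A,T2}  "b"  orig:{A}
  [0..1]=∅  "da"
  [1..2]=∅  "ab"
  [0..2]=∅  "dab"

S ∉ T[0,2] ⇒ NO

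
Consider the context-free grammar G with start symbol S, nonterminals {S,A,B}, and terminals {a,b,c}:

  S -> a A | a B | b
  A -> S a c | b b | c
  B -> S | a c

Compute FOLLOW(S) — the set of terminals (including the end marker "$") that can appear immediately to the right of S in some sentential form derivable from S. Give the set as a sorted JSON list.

Compute FIRST by fixpoint:
iter 1:
  A via A→b b: +{b}
  A via A→c: +{c}
  B via B→a c: +{a}
  S via S→a A: +{a}
  S via S→b: +{b}
  S: {a,b}  A: {b,c}  B: {a}
iter 2:
  A via A→S a c: +{a}
  B via B→S: +{b}
  S: {a,b}  A: {a,b,c}  B: {a,b}
iter 3: done
  S: {a,b}  A: {a,b,c}  B: {a,b}

Compute FOLLOW by fixpoint:
FOLLOW(S) := {$}
round 1:
  A→S a c: FOLLOW(S) ⊇ FIRST(a) = {a}; new: +{a}
  S→a A: FOLLOW(A) ⊇ FOLLOW(S) ⊇ {$,a}; new: +{$,a}
  S→a B: FOLLOW(B) ⊇ FOLLOW(S) ⊇ {$,a}; new: +{$,a}
  FOLLOW[S]={$,a}  FOLLOW[A]={$,a}  FOLLOW[B]={$,a}
round 2: — fixpoint
  FOLLOW[S]={$,a}  FOLLOW[A]={$,a}  FOLLOW[B]={$,a}

FOLLOW(S) = ["$", "a"]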